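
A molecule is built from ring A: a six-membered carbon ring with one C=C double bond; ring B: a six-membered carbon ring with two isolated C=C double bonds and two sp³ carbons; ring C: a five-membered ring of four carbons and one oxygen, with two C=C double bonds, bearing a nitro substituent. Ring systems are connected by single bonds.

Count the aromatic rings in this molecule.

Ring A has four sp³ carbons, so it is not fully conjugated — not aromatic (cyclohexene).
Ring B has two sp³ carbons, so it is not fully conjugated — not aromatic (1,4-cyclohexadiene).
Ring C is planar and fully conjugated; 2 ring double bonds (4 π electrons) plus a heteroatom lone pair (2) give 6 π electrons. That satisfies 4n+2 with n=1, so ring C is aromatic (furan).
Aromatic: C. Total: 1.

1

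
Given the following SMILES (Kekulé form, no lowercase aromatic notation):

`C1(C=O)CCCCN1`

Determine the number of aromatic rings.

0

The SMILES encodes a six-membered saturated ring of five carbons and one N–H nitrogen.
The 6-membered ring with one N–H has only sp³ atoms, so it is not fully conjugated — not aromatic (piperidine).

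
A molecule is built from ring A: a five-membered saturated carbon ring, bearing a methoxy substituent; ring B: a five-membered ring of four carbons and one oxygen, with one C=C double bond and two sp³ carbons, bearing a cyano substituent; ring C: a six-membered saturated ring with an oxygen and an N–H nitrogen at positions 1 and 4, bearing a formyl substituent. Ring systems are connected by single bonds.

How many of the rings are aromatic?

Ring A has only sp³ atoms, so it is not fully conjugated — not aromatic (cyclopentane).
Ring B has two sp³ carbons, so it is not fully conjugated — not aromatic (2,3-dihydrofuran).
Ring C has only sp³ atoms, so it is not fully conjugated — not aromatic (morpholine).
No ring is aromatic. Total: 0.

0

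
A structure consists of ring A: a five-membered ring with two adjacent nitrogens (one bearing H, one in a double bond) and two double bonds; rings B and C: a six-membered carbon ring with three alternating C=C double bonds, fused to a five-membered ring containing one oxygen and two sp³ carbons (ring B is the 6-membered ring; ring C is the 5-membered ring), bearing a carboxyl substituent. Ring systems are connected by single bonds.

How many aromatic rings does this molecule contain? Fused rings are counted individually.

2

Ring A is fully conjugated (every ring atom contributes a p orbital); 2 ring double bonds (4 π electrons) plus a heteroatom lone pair (2) give 6 π electrons. That satisfies 4n+2 with n=1, so ring A is aromatic (pyrazole).
Ring B is planar and fully conjugated; 3 ring double bonds give 6 π electrons. That satisfies 4n+2 with n=1, so ring B is aromatic (benzene ring).
Ring C has two sp³ carbons, so it is not fully conjugated — not aromatic (oxolane ring).
Aromatic: A, B. Total: 2.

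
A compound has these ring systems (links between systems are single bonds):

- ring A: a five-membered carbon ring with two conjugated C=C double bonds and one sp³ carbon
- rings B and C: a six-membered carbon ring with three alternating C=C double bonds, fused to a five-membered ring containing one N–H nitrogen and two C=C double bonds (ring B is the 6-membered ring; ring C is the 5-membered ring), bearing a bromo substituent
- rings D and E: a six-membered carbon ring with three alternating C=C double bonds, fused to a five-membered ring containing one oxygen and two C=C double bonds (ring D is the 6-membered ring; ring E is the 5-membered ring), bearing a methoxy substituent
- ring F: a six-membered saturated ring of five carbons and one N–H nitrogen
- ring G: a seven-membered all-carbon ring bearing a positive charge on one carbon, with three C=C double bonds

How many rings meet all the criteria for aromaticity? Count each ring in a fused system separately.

Ring A has one sp³ carbon, so it is not fully conjugated — not aromatic (cyclopentadiene).
Rings B and C form a fused bicyclic system (with one N–H) with 9 sp² atoms and 10 π electrons from ring double bonds plus a heteroatom lone pair. 10 = 4(2)+2, so the system is aromatic and both rings count as aromatic (indole).
Rings D and E form a fused bicyclic system (with one oxygen) with 9 sp² atoms and 10 π electrons from ring double bonds plus a heteroatom lone pair. 10 = 4(2)+2, so the system is aromatic and both rings count as aromatic (benzofuran).
Ring F has only sp³ atoms, so it is not fully conjugated — not aromatic (piperidine).
Ring G is fully conjugated (every ring atom contributes a p orbital); 3 ring double bonds (6 π electrons) plus the carbocation's empty p orbital (0, but keeps the ring conjugated) give 6 π electrons. That satisfies 4n+2 with n=1, so ring G is aromatic (tropylium cation).
Aromatic: B, C, D, E, G. Total: 5.

5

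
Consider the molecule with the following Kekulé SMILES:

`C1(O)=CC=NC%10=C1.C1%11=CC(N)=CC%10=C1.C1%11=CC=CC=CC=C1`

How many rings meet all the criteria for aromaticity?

The SMILES encodes a six-membered ring of five carbons and one nitrogen with three alternating double bonds; a six-membered carbon ring with three alternating C=C double bonds; an eight-membered carbon ring with four alternating C=C double bonds.
The 6-membered ring with one nitrogen is planar and fully conjugated; 3 ring double bonds give 6 π electrons. Since 6 = 4n+2 (n=1), it is aromatic (pyridine).
The 6-membered ring is fully conjugated (every ring atom contributes a p orbital); 3 ring double bonds give 6 π electrons. That satisfies 4n+2 with n=1, so it is aromatic (benzene).
The 8-membered ring has only sp² ring atoms; a planar conformation would have a fully conjugated π system of 8 electrons. But 8 = 4(2), which is 4n not 4n+2, so it is not aromatic (cyclooctatetraene) — cyclooctatetraene distorts into a non-planar tub to avoid antiaromaticity.
2 of the 3 rings are aromatic. Total: 2.

2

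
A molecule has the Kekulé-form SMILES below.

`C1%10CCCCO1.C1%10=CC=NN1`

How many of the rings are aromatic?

The SMILES encodes a six-membered saturated ring of five carbons and one oxygen; a five-membered ring with two adjacent nitrogens (one bearing H, one in a double bond) and two double bonds.
The 6-membered ring with one oxygen has only sp³ atoms, so it is not fully conjugated — not aromatic (tetrahydropyran).
The 5-membered ring with two adjacent nitrogens (one N–H, one =N–) is planar and fully conjugated; 2 ring double bonds (4 π electrons) plus a heteroatom lone pair (2) give 6 π electrons. That satisfies 4n+2 with n=1, so it is aromatic (pyrazole).
1 of the 2 rings is aromatic. Total: 1.

1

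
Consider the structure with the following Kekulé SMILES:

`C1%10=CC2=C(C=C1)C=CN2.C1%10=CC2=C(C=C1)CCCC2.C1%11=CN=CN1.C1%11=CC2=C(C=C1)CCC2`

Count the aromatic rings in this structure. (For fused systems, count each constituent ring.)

5

The SMILES encodes a six-membered carbon ring with three alternating C=C double bonds, fused to a five-membered ring containing one N–H nitrogen and two C=C double bonds; a six-membered carbon ring with three alternating C=C double bonds, fused to a saturated six-membered carbon ring; a five-membered ring with nitrogens at positions 1 and 3 (one bearing H, one in a C=N bond) and two double bonds; a six-membered carbon ring with three alternating C=C double bonds, fused to a saturated five-membered carbon ring.
The fused 6/5-membered bicyclic (with one N–H) is a single π system with 9 sp² atoms and 10 π electrons from ring double bonds plus a heteroatom lone pair. 10 = 4(2)+2, so the system is aromatic and both rings count as aromatic (indole).
The 6-membered ring is fully conjugated (every ring atom contributes a p orbital); 3 ring double bonds give 6 π electrons. Since 6 = 4n+2 (n=1), it is aromatic (benzene ring).
The second 6-membered ring has four sp³ carbons, so it is not fully conjugated — not aromatic (cyclohexane ring).
The 5-membered ring with two nitrogens (one N–H, one =N–) has a continuous p-orbital overlap around the ring; 2 ring double bonds (4 π electrons) plus a heteroatom lone pair (2) give 6 π electrons. That satisfies 4n+2 with n=1, so it is aromatic (imidazole).
The third 6-membered ring has a continuous p-orbital overlap around the ring; 3 ring double bonds give 6 π electrons. 6 = 4(1)+2, so it is aromatic (benzene ring).
The 5-membered ring has three sp³ carbons, so it is not fully conjugated — not aromatic (cyclopentane ring).
5 of the 7 rings are aromatic. Total: 5.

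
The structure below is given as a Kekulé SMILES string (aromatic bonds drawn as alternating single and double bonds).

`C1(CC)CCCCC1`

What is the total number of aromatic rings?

The SMILES encodes a six-membered saturated carbon ring.
The 6-membered ring has only sp³ atoms, so it is not fully conjugated — not aromatic (cyclohexane).

0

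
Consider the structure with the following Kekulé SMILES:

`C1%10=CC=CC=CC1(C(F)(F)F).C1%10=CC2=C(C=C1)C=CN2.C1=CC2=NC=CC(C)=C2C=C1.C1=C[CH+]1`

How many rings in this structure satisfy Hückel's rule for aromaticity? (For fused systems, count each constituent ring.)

5

The SMILES encodes a seven-membered carbon ring with three C=C double bonds and one sp³ carbon; a six-membered carbon ring with three alternating C=C double bonds, fused to a five-membered ring containing one N–H nitrogen and two C=C double bonds; two fused six-membered rings, each with three alternating double bonds; one ring is all carbon and the other has one ring nitrogen; a three-membered all-carbon ring bearing a positive charge on one carbon, with one C=C double bond.
The 7-membered ring has one sp³ carbon, so it is not fully conjugated — not aromatic (cycloheptatriene).
The fused 6/5-membered bicyclic (with one N–H) is a single π system with 9 sp² atoms and 10 π electrons from ring double bonds plus a heteroatom lone pair. 10 = 4(2)+2, so the system is aromatic and both rings count as aromatic (indole).
The fused 6/6-membered bicyclic (with one nitrogen) is a single π system with 10 sp² atoms and 10 π electrons from ring double bonds. 10 = 4(2)+2, so the system is aromatic and both rings count as aromatic (quinoline).
The 3-membered ring has a continuous p-orbital overlap around the ring; 1 ring double bond (2 π electrons) plus the carbocation's empty p orbital (0, but keeps the ring conjugated) give 2 π electrons. 2 = 4(0)+2, so it is aromatic (cyclopropenyl cation).
5 of the 6 rings are aromatic. Total: 5.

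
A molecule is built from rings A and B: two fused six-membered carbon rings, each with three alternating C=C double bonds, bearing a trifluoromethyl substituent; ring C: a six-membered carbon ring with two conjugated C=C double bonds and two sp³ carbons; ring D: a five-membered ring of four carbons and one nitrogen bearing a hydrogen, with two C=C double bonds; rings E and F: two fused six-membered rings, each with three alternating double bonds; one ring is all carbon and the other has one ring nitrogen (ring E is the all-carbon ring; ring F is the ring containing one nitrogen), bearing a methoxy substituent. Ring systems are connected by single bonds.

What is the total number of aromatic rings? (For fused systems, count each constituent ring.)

Rings A and B form a fused bicyclic system with 10 sp² atoms and 10 π electrons from ring double bonds. 10 = 4(2)+2, so the system is aromatic and both rings count as aromatic (naphthalene).
Ring C has two sp³ carbons, so it is not fully conjugated — not aromatic (1,3-cyclohexadiene).
Ring D has a continuous p-orbital overlap around the ring; 2 ring double bonds (4 π electrons) plus a heteroatom lone pair (2) give 6 π electrons. That satisfies 4n+2 with n=1, so ring D is aromatic (pyrrole).
Rings E and F form a fused bicyclic system (with one nitrogen) with 10 sp² atoms and 10 π electrons from ring double bonds. 10 = 4(2)+2, so the system is aromatic and both rings count as aromatic (quinoline).
Aromatic: A, B, D, E, F. Total: 5.

5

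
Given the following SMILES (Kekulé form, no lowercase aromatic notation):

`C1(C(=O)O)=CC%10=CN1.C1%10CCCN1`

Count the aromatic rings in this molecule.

The SMILES encodes a five-membered ring of four carbons and one nitrogen bearing a hydrogen, with two C=C double bonds; a five-membered saturated ring of four carbons and one N–H nitrogen.
The 5-membered ring with one N–H is fully conjugated (every ring atom contributes a p orbital); 2 ring double bonds (4 π electrons) plus a heteroatom lone pair (2) give 6 π electrons. Since 6 = 4n+2 (n=1), it is aromatic (pyrrole).
The second 5-membered ring with one N–H has only sp³ atoms, so it is not fully conjugated — not aromatic (pyrrolidine).
1 of the 2 rings is aromatic. Total: 1.

1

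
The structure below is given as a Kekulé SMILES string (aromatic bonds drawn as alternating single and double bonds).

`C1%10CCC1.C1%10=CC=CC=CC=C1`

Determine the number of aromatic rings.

The SMILES encodes a four-membered saturated carbon ring; an eight-membered carbon ring with four alternating C=C double bonds.
The 4-membered ring has only sp³ atoms, so it is not fully conjugated — not aromatic (cyclobutane).
The 8-membered ring has only sp² ring atoms; a planar conformation would have a fully conjugated π system of 8 electrons. But 8 = 4(2), which is 4n not 4n+2, so it is not aromatic (cyclooctatetraene) — cyclooctatetraene distorts into a non-planar tub to avoid antiaromaticity.
None of the rings are aromatic. Total: 0.

0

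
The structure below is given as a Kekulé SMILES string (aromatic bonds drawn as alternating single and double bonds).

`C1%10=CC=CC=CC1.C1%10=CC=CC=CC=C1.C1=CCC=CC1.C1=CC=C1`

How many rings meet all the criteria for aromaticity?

The SMILES encodes a seven-membered carbon ring with three C=C double bonds and one sp³ carbon; an eight-membered carbon ring with four alternating C=C double bonds; a six-membered carbon ring with two isolated C=C double bonds and two sp³ carbons; a four-membered carbon ring with two alternating C=C double bonds.
The 7-membered ring has one sp³ carbon, so it is not fully conjugated — not aromatic (cycloheptatriene).
The 8-membered ring has only sp² ring atoms; a planar conformation would have a fully conjugated π system of 8 electrons. But 8 = 4(2), which is 4n not 4n+2, so it is not aromatic (cyclooctatetraene) — cyclooctatetraene distorts into a non-planar tub to avoid antiaromaticity.
The 6-membered ring has two sp³ carbons, so it is not fully conjugated — not aromatic (1,4-cyclohexadiene).
The 4-membered ring has only sp² ring atoms; a planar conformation would have a fully conjugated π system of 4 electrons. But 4 = 4(1), which is 4n not 4n+2, so it is not aromatic (cyclobutadiene) — cyclobutadiene is antiaromatic and distorts to a rectangle.
None of the rings are aromatic. Total: 0.

0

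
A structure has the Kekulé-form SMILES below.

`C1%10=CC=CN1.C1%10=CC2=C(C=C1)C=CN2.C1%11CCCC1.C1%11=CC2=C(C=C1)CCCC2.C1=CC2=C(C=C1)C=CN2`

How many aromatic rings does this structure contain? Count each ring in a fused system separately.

6

The SMILES encodes a five-membered ring of four carbons and one nitrogen bearing a hydrogen, with two C=C double bonds; a six-membered carbon ring with three alternating C=C double bonds, fused to a five-membered ring containing one N–H nitrogen and two C=C double bonds; a five-membered saturated carbon ring; a six-membered carbon ring with three alternating C=C double bonds, fused to a saturated six-membered carbon ring; a six-membered carbon ring with three alternating C=C double bonds, fused to a five-membered ring containing one N–H nitrogen and two C=C double bonds.
The 5-membered ring with one N–H has a continuous p-orbital overlap around the ring; 2 ring double bonds (4 π electrons) plus a heteroatom lone pair (2) give 6 π electrons. That satisfies 4n+2 with n=1, so it is aromatic (pyrrole).
The fused 6/5-membered bicyclic (with one N–H) is a single π system with 9 sp² atoms and 10 π electrons from ring double bonds plus a heteroatom lone pair. 10 = 4(2)+2, so the system is aromatic and both rings count as aromatic (indole).
The 5-membered ring has only sp³ atoms, so it is not fully conjugated — not aromatic (cyclopentane).
The 6-membered ring is fully conjugated (every ring atom contributes a p orbital); 3 ring double bonds give 6 π electrons. Since 6 = 4n+2 (n=1), it is aromatic (benzene ring).
The second 6-membered ring has four sp³ carbons, so it is not fully conjugated — not aromatic (cyclohexane ring).
The fused 6/5-membered bicyclic (with one N–H) is a single π system with 9 sp² atoms and 10 π electrons from ring double bonds plus a heteroatom lone pair. 10 = 4(2)+2, so the system is aromatic and both rings count as aromatic (indole).
6 of the 8 rings are aromatic. Total: 6.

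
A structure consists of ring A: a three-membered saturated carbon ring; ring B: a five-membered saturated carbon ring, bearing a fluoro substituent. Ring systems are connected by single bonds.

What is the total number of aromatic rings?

0

Ring A has only sp³ atoms, so it is not fully conjugated — not aromatic (cyclopropane).
Ring B has only sp³ atoms, so it is not fully conjugated — not aromatic (cyclopentane).
No ring is aromatic. Total: 0.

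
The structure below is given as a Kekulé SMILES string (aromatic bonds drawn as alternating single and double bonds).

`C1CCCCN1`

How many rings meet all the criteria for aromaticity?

0

The SMILES encodes a six-membered saturated ring of five carbons and one N–H nitrogen.
The 6-membered ring with one N–H has only sp³ atoms, so it is not fully conjugated — not aromatic (piperidine).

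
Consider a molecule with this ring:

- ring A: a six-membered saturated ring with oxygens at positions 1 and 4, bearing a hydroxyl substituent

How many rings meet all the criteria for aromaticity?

0

Ring A has only sp³ atoms, so it is not fully conjugated — not aromatic (1,4-dioxane).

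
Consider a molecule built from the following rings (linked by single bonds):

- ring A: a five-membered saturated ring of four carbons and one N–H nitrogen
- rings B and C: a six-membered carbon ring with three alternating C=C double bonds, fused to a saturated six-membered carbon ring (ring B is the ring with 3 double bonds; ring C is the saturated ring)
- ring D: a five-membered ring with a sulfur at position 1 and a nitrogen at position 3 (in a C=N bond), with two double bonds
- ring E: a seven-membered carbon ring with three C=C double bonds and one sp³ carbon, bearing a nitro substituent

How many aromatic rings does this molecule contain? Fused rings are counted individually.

2

Ring A has only sp³ atoms, so it is not fully conjugated — not aromatic (pyrrolidine).
Ring B is planar and fully conjugated; 3 ring double bonds give 6 π electrons. 6 = 4(1)+2, so ring B is aromatic (benzene ring).
Ring C has four sp³ carbons, so it is not fully conjugated — not aromatic (cyclohexane ring).
Ring D is fully conjugated (every ring atom contributes a p orbital); 2 ring double bonds (4 π electrons) plus a heteroatom lone pair (2) give 6 π electrons. 6 = 4(1)+2, so ring D is aromatic (thiazole).
Ring E has one sp³ carbon, so it is not fully conjugated — not aromatic (cycloheptatriene).
Aromatic: B, D. Total: 2.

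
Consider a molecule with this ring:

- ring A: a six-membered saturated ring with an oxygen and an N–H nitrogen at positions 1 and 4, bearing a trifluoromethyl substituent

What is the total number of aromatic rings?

0

Ring A has only sp³ atoms, so it is not fully conjugated — not aromatic (morpholine).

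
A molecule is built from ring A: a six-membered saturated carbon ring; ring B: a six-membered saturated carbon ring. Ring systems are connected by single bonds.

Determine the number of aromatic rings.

0

Ring A has only sp³ atoms, so it is not fully conjugated — not aromatic (cyclohexane).
Ring B has only sp³ atoms, so it is not fully conjugated — not aromatic (cyclohexane).
No ring is aromatic. Total: 0.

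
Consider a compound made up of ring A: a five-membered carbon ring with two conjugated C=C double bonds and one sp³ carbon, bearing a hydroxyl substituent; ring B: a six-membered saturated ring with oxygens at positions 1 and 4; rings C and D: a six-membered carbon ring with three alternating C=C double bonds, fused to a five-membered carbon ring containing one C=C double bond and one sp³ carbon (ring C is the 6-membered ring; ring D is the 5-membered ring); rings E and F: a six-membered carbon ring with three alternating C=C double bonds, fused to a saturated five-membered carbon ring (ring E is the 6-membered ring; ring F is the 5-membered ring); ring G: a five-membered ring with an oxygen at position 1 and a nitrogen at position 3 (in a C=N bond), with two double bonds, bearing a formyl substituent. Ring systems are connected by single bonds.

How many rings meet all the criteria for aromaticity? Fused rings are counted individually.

Ring A has one sp³ carbon, so it is not fully conjugated — not aromatic (cyclopentadiene).
Ring B has only sp³ atoms, so it is not fully conjugated — not aromatic (1,4-dioxane).
Ring C has a continuous p-orbital overlap around the ring; 3 ring double bonds give 6 π electrons. That satisfies 4n+2 with n=1, so ring C is aromatic (benzene ring).
Ring D has one sp³ carbon, so it is not fully conjugated — not aromatic (cyclopentene ring).
Ring E is planar and fully conjugated; 3 ring double bonds give 6 π electrons. 6 = 4(1)+2, so ring E is aromatic (benzene ring).
Ring F has three sp³ carbons, so it is not fully conjugated — not aromatic (cyclopentane ring).
Ring G is fully conjugated (every ring atom contributes a p orbital); 2 ring double bonds (4 π electrons) plus a heteroatom lone pair (2) give 6 π electrons. 6 = 4(1)+2, so ring G is aromatic (oxazole).
Aromatic: C, E, G. Total: 3.

3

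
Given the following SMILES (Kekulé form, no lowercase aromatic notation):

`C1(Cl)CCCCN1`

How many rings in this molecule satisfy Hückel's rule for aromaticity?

The SMILES encodes a six-membered saturated ring of five carbons and one N–H nitrogen.
The 6-membered ring with one N–H has only sp³ atoms, so it is not fully conjugated — not aromatic (piperidine).

0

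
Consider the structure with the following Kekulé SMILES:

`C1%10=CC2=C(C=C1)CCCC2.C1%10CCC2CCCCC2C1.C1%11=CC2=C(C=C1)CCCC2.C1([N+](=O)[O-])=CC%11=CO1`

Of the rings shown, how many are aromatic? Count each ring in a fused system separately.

The SMILES encodes a six-membered carbon ring with three alternating C=C double bonds, fused to a saturated six-membered carbon ring; two fused six-membered saturated carbon rings; a six-membered carbon ring with three alternating C=C double bonds, fused to a saturated six-membered carbon ring; a five-membered ring of four carbons and one oxygen, with two C=C double bonds.
The 6-membered ring is fully conjugated (every ring atom contributes a p orbital); 3 ring double bonds give 6 π electrons. Since 6 = 4n+2 (n=1), it is aromatic (benzene ring).
The second 6-membered ring has four sp³ carbons, so it is not fully conjugated — not aromatic (cyclohexane ring).
The third 6-membered ring has only sp³ atoms, so it is not fully conjugated — not aromatic (cyclohexane ring).
The fourth 6-membered ring has only sp³ atoms, so it is not fully conjugated — not aromatic (cyclohexane ring).
The fifth 6-membered ring has a continuous p-orbital overlap around the ring; 3 ring double bonds give 6 π electrons. 6 = 4(1)+2, so it is aromatic (benzene ring).
The 6th 6-membered ring has four sp³ carbons, so it is not fully conjugated — not aromatic (cyclohexane ring).
The 5-membered ring with one oxygen has a continuous p-orbital overlap around the ring; 2 ring double bonds (4 π electrons) plus a heteroatom lone pair (2) give 6 π electrons. Since 6 = 4n+2 (n=1), it is aromatic (furan).
3 of the 7 rings are aromatic. Total: 3.

3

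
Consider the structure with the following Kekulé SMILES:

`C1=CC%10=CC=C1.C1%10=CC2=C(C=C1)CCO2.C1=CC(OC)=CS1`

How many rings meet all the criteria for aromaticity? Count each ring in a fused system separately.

The SMILES encodes a six-membered carbon ring with three alternating C=C double bonds; a six-membered carbon ring with three alternating C=C double bonds, fused to a five-membered ring containing one oxygen and two sp³ carbons; a five-membered ring of four carbons and one sulfur, with two C=C double bonds.
The 6-membered ring has a continuous p-orbital overlap around the ring; 3 ring double bonds give 6 π electrons. 6 = 4(1)+2, so it is aromatic (benzene).
The second 6-membered ring is fully conjugated (every ring atom contributes a p orbital); 3 ring double bonds give 6 π electrons. That satisfies 4n+2 with n=1, so it is aromatic (benzene ring).
The 5-membered ring with one oxygen has two sp³ carbons, so it is not fully conjugated — not aromatic (oxolane ring).
The 5-membered ring with one sulfur is planar and fully conjugated; 2 ring double bonds (4 π electrons) plus a heteroatom lone pair (2) give 6 π electrons. That satisfies 4n+2 with n=1, so it is aromatic (thiophene).
3 of the 4 rings are aromatic. Total: 3.

3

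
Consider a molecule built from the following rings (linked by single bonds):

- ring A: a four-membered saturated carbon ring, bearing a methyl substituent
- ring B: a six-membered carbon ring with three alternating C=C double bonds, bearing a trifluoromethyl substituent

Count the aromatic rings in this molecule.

Ring A has only sp³ atoms, so it is not fully conjugated — not aromatic (cyclobutane).
Ring B is fully conjugated (every ring atom contributes a p orbital); 3 ring double bonds give 6 π electrons. That satisfies 4n+2 with n=1, so ring B is aromatic (benzene).
Aromatic: B. Total: 1.

1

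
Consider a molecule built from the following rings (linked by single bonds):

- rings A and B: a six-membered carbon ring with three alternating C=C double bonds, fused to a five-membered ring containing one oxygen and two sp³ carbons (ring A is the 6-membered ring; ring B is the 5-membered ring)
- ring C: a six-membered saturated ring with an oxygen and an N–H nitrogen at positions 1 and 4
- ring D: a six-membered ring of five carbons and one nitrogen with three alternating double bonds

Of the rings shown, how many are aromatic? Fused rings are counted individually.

Ring A is planar and fully conjugated; 3 ring double bonds give 6 π electrons. 6 = 4(1)+2, so ring A is aromatic (benzene ring).
Ring B has two sp³ carbons, so it is not fully conjugated — not aromatic (oxolane ring).
Ring C has only sp³ atoms, so it is not fully conjugated — not aromatic (morpholine).
Ring D is fully conjugated (every ring atom contributes a p orbital); 3 ring double bonds give 6 π electrons. That satisfies 4n+2 with n=1, so ring D is aromatic (pyridine).
Aromatic: A, D. Total: 2.

2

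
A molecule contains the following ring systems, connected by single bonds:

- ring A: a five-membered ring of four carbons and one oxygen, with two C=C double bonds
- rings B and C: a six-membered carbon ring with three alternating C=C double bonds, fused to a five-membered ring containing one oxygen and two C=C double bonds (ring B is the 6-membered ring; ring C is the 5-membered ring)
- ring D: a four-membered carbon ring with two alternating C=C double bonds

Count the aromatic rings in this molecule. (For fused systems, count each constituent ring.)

3

Ring A has a continuous p-orbital overlap around the ring; 2 ring double bonds (4 π electrons) plus a heteroatom lone pair (2) give 6 π electrons. 6 = 4(1)+2, so ring A is aromatic (furan).
Rings B and C form a fused bicyclic system (with one oxygen) with 9 sp² atoms and 10 π electrons from ring double bonds plus a heteroatom lone pair. 10 = 4(2)+2, so the system is aromatic and both rings count as aromatic (benzofuran).
Ring D has only sp² ring atoms; a planar conformation would have a fully conjugated π system of 4 electrons. But 4 = 4(1), which is 4n not 4n+2, so ring D is not aromatic (cyclobutadiene) — cyclobutadiene is antiaromatic and distorts to a rectangle.
Aromatic: A, B, C. Total: 3.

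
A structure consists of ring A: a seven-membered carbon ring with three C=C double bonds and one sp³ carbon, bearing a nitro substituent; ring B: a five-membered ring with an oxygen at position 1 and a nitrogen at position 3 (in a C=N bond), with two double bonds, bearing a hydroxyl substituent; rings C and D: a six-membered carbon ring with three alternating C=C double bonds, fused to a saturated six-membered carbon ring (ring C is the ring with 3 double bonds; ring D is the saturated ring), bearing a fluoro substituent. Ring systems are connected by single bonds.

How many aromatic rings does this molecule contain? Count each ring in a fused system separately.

2

Ring A has one sp³ carbon, so it is not fully conjugated — not aromatic (cycloheptatriene).
Ring B has a continuous p-orbital overlap around the ring; 2 ring double bonds (4 π electrons) plus a heteroatom lone pair (2) give 6 π electrons. 6 = 4(1)+2, so ring B is aromatic (oxazole).
Ring C has a continuous p-orbital overlap around the ring; 3 ring double bonds give 6 π electrons. That satisfies 4n+2 with n=1, so ring C is aromatic (benzene ring).
Ring D has four sp³ carbons, so it is not fully conjugated — not aromatic (cyclohexane ring).
Aromatic: B, C. Total: 2.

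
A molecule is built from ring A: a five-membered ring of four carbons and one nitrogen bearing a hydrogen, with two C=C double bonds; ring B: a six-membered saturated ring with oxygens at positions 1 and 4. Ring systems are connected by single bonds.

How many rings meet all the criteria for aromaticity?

1

Ring A is planar and fully conjugated; 2 ring double bonds (4 π electrons) plus a heteroatom lone pair (2) give 6 π electrons. 6 = 4(1)+2, so ring A is aromatic (pyrrole).
Ring B has only sp³ atoms, so it is not fully conjugated — not aromatic (1,4-dioxane).
Aromatic: A. Total: 1.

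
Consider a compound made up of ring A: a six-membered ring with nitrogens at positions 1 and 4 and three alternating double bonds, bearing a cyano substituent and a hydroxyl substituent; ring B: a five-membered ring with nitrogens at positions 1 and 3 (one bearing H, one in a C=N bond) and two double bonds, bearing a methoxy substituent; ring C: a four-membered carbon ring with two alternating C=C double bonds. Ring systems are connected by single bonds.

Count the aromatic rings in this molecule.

Ring A has a continuous p-orbital overlap around the ring; 3 ring double bonds give 6 π electrons. Since 6 = 4n+2 (n=1), ring A is aromatic (pyrazine).
Ring B is fully conjugated (every ring atom contributes a p orbital); 2 ring double bonds (4 π electrons) plus a heteroatom lone pair (2) give 6 π electrons. 6 = 4(1)+2, so ring B is aromatic (imidazole).
Ring C has only sp² ring atoms; a planar conformation would have a fully conjugated π system of 4 electrons. But 4 = 4(1), which is 4n not 4n+2, so ring C is not aromatic (cyclobutadiene) — cyclobutadiene is antiaromatic and distorts to a rectangle.
Aromatic: A, B. Total: 2.

2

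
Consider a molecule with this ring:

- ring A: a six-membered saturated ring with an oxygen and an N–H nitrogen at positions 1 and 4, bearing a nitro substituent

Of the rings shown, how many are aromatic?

Ring A has only sp³ atoms, so it is not fully conjugated — not aromatic (morpholine).

0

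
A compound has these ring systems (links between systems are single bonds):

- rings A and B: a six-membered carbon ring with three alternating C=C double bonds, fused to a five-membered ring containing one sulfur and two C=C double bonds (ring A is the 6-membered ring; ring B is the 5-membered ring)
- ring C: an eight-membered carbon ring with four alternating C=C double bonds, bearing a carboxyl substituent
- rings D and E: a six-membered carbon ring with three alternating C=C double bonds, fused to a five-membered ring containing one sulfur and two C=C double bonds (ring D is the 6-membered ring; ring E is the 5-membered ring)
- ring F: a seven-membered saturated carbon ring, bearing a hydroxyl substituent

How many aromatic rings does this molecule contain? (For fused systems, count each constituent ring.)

Rings A and B form a fused bicyclic system (with one sulfur) with 9 sp² atoms and 10 π electrons from ring double bonds plus a heteroatom lone pair. 10 = 4(2)+2, so the system is aromatic and both rings count as aromatic (benzothiophene).
Ring C has only sp² ring atoms; a planar conformation would have a fully conjugated π system of 8 electrons. But 8 = 4(2), which is 4n not 4n+2, so ring C is not aromatic (cyclooctatetraene) — cyclooctatetraene distorts into a non-planar tub to avoid antiaromaticity.
Rings D and E form a fused bicyclic system (with one sulfur) with 9 sp² atoms and 10 π electrons from ring double bonds plus a heteroatom lone pair. 10 = 4(2)+2, so the system is aromatic and both rings count as aromatic (benzothiophene).
Ring F has only sp³ atoms, so it is not fully conjugated — not aromatic (cycloheptane).
Aromatic: A, B, D, E. Total: 4.

4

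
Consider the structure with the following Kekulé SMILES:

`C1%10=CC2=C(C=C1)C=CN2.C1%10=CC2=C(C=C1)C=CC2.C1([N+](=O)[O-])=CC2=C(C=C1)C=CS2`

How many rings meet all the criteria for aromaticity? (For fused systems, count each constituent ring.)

5

The SMILES encodes a six-membered carbon ring with three alternating C=C double bonds, fused to a five-membered ring containing one N–H nitrogen and two C=C double bonds; a six-membered carbon ring with three alternating C=C double bonds, fused to a five-membered carbon ring containing one C=C double bond and one sp³ carbon; a six-membered carbon ring with three alternating C=C double bonds, fused to a five-membered ring containing one sulfur and two C=C double bonds.
The fused 6/5-membered bicyclic (with one N–H) is a single π system with 9 sp² atoms and 10 π electrons from ring double bonds plus a heteroatom lone pair. 10 = 4(2)+2, so the system is aromatic and both rings count as aromatic (indole).
The 6-membered ring is planar and fully conjugated; 3 ring double bonds give 6 π electrons. That satisfies 4n+2 with n=1, so it is aromatic (benzene ring).
The 5-membered ring has one sp³ carbon, so it is not fully conjugated — not aromatic (cyclopentene ring).
The fused 6/5-membered bicyclic (with one sulfur) is a single π system with 9 sp² atoms and 10 π electrons from ring double bonds plus a heteroatom lone pair. 10 = 4(2)+2, so the system is aromatic and both rings count as aromatic (benzothiophene).
5 of the 6 rings are aromatic. Total: 5.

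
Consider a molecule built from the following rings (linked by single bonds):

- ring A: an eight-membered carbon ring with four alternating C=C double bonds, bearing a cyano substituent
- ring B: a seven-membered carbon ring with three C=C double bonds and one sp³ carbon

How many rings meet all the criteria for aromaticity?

Ring A has only sp² ring atoms; a planar conformation would have a fully conjugated π system of 8 electrons. But 8 = 4(2), which is 4n not 4n+2, so ring A is not aromatic (cyclooctatetraene) — cyclooctatetraene distorts into a non-planar tub to avoid antiaromaticity.
Ring B has one sp³ carbon, so it is not fully conjugated — not aromatic (cycloheptatriene).
No ring is aromatic. Total: 0.

0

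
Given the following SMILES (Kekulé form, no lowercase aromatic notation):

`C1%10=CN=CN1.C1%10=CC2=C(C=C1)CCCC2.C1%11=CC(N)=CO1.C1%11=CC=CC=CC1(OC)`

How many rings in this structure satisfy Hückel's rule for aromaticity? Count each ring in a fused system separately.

The SMILES encodes a five-membered ring with nitrogens at positions 1 and 3 (one bearing H, one in a C=N bond) and two double bonds; a six-membered carbon ring with three alternating C=C double bonds, fused to a saturated six-membered carbon ring; a five-membered ring of four carbons and one oxygen, with two C=C double bonds; a seven-membered carbon ring with three C=C double bonds and one sp³ carbon.
The 5-membered ring with two nitrogens (one N–H, one =N–) is fully conjugated (every ring atom contributes a p orbital); 2 ring double bonds (4 π electrons) plus a heteroatom lone pair (2) give 6 π electrons. That satisfies 4n+2 with n=1, so it is aromatic (imidazole).
The 6-membered ring has a continuous p-orbital overlap around the ring; 3 ring double bonds give 6 π electrons. Since 6 = 4n+2 (n=1), it is aromatic (benzene ring).
The second 6-membered ring has four sp³ carbons, so it is not fully conjugated — not aromatic (cyclohexane ring).
The 5-membered ring with one oxygen is planar and fully conjugated; 2 ring double bonds (4 π electrons) plus a heteroatom lone pair (2) give 6 π electrons. That satisfies 4n+2 with n=1, so it is aromatic (furan).
The 7-membered ring has one sp³ carbon, so it is not fully conjugated — not aromatic (cycloheptatriene).
3 of the 5 rings are aromatic. Total: 3.

3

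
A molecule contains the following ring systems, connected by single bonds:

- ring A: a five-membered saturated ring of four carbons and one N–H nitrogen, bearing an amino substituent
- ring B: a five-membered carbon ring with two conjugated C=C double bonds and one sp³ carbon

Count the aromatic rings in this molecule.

Ring A has only sp³ atoms, so it is not fully conjugated — not aromatic (pyrrolidine).
Ring B has one sp³ carbon, so it is not fully conjugated — not aromatic (cyclopentadiene).
No ring is aromatic. Total: 0.

0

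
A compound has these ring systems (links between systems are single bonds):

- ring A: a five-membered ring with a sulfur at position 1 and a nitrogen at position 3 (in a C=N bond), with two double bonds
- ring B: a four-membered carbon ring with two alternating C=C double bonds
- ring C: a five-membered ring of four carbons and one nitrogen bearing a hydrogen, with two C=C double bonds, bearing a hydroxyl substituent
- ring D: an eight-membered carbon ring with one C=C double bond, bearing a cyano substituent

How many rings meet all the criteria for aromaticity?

2

Ring A is fully conjugated (every ring atom contributes a p orbital); 2 ring double bonds (4 π electrons) plus a heteroatom lone pair (2) give 6 π electrons. 6 = 4(1)+2, so ring A is aromatic (thiazole).
Ring B has only sp² ring atoms; a planar conformation would have a fully conjugated π system of 4 electrons. But 4 = 4(1), which is 4n not 4n+2, so ring B is not aromatic (cyclobutadiene) — cyclobutadiene is antiaromatic and distorts to a rectangle.
Ring C is planar and fully conjugated; 2 ring double bonds (4 π electrons) plus a heteroatom lone pair (2) give 6 π electrons. 6 = 4(1)+2, so ring C is aromatic (pyrrole).
Ring D has six sp³ carbons, so it is not fully conjugated — not aromatic (cyclooctene).
Aromatic: A, C. Total: 2.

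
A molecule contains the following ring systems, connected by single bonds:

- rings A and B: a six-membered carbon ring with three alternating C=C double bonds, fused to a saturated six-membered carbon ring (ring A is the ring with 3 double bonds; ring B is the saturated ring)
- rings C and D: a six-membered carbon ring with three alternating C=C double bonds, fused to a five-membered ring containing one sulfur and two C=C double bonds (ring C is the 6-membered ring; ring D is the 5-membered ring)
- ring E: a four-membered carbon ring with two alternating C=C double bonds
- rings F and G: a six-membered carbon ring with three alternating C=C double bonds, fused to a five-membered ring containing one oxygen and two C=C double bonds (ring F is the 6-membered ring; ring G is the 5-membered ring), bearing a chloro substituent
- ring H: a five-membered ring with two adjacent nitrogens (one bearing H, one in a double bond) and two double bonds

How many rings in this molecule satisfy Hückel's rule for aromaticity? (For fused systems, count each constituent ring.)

6

Ring A is fully conjugated (every ring atom contributes a p orbital); 3 ring double bonds give 6 π electrons. Since 6 = 4n+2 (n=1), ring A is aromatic (benzene ring).
Ring B has four sp³ carbons, so it is not fully conjugated — not aromatic (cyclohexane ring).
Rings C and D form a fused bicyclic system (with one sulfur) with 9 sp² atoms and 10 π electrons from ring double bonds plus a heteroatom lone pair. 10 = 4(2)+2, so the system is aromatic and both rings count as aromatic (benzothiophene).
Ring E has only sp² ring atoms; a planar conformation would have a fully conjugated π system of 4 electrons. But 4 = 4(1), which is 4n not 4n+2, so ring E is not aromatic (cyclobutadiene) — cyclobutadiene is antiaromatic and distorts to a rectangle.
Rings F and G form a fused bicyclic system (with one oxygen) with 9 sp² atoms and 10 π electrons from ring double bonds plus a heteroatom lone pair. 10 = 4(2)+2, so the system is aromatic and both rings count as aromatic (benzofuran).
Ring H is fully conjugated (every ring atom contributes a p orbital); 2 ring double bonds (4 π electrons) plus a heteroatom lone pair (2) give 6 π electrons. 6 = 4(1)+2, so ring H is aromatic (pyrazole).
Aromatic: A, C, D, F, G, H. Total: 6.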